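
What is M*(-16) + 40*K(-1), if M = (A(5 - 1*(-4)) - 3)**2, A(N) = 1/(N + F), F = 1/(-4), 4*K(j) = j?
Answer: -175466/1225 ≈ -143.24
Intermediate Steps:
K(j) = j/4
F = -1/4 ≈ -0.25000
A(N) = 1/(-1/4 + N) (A(N) = 1/(N - 1/4) = 1/(-1/4 + N))
M = 10201/1225 (M = (4/(-1 + 4*(5 - 1*(-4))) - 3)**2 = (4/(-1 + 4*(5 + 4)) - 3)**2 = (4/(-1 + 4*9) - 3)**2 = (4/(-1 + 36) - 3)**2 = (4/35 - 3)**2 = (-101/35)**2 = 10201/1225 ≈ 8.3273)
M*(-16) + 40*K(-1) = (10201/1225)*(-16) + 40*((1/4)*(-1)) = -163216/1225 + 40*(-1/4) = -163216/1225 - 10 = -175466/1225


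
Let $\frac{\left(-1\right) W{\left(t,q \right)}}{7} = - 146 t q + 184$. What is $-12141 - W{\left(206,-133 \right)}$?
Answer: $27989903$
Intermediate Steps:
$W{\left(t,q \right)} = -1288 + 1022 q t$ ($W{\left(t,q \right)} = - 7 \left(- 146 t q + 184\right) = - 7 \left(- 146 q t + 184\right) = - 7 \left(184 - 146 q t\right) = -1288 + 1022 q t$)
$-12141 - W{\left(206,-133 \right)} = -12141 - \left(-1288 + 1022 \left(-133\right) 206\right) = -12141 - \left(-1288 - 28000756\right) = -12141 - -28002044 = -12141 + 28002044 = 27989903$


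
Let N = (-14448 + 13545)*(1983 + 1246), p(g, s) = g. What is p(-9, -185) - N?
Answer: 2915778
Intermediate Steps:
N = -2915787 (N = -903*3229 = -2915787)
p(-9, -185) - N = -9 - 1*(-2915787) = -9 + 2915787 = 2915778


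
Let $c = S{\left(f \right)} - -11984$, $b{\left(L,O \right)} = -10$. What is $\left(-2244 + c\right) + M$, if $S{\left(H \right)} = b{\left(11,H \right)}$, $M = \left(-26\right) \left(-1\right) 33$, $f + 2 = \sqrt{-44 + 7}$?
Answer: $10588$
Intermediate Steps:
$f = -2 + i \sqrt{37}$ ($f = -2 + \sqrt{-44 + 7} = -2 + \sqrt{-37} = -2 + i \sqrt{37} \approx -2.0 + 6.0828 i$)
$M = 858$ ($M = 26 \cdot 33 = 858$)
$S{\left(H \right)} = -10$
$c = 11974$ ($c = -10 - -11984 = -10 + 11984 = 11974$)
$\left(-2244 + c\right) + M = \left(-2244 + 11974\right) + 858 = 9730 + 858 = 10588$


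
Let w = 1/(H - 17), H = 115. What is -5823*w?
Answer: -5823/98 ≈ -59.418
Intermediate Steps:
w = 1/98 (w = 1/(115 - 17) = 1/98 ≈ 0.010204)
-5823*w = -5823*1/98 = -5823/98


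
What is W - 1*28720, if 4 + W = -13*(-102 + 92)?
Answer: -28594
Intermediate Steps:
W = 126 (W = -4 - 13*(-102 + 92) = -4 - 13*(-10) = -4 + 130 = 126)
W - 1*28720 = 126 - 1*28720 = 126 - 28720 = -28594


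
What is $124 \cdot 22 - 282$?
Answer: $2446$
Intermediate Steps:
$124 \cdot 22 - 282 = 2728 - 282 = 2446$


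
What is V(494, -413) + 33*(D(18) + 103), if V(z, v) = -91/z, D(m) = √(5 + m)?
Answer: 129155/38 + 33*√23 ≈ 3557.1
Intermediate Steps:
V(z, v) = -91/z
V(494, -413) + 33*(D(18) + 103) = -91/494 + 33*(√(5 + 18) + 103) = -91*1/494 + 33*(√23 + 103) = -7/38 + 33*(103 + √23) = -7/38 + (3399 + 33*√23) = 129155/38 + 33*√23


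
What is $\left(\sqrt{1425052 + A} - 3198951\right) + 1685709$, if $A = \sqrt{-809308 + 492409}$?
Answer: $-1513242 + \sqrt{1425052 + 33 i \sqrt{291}} \approx -1.512 \cdot 10^{6} + 0.23578 i$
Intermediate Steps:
$A = 33 i \sqrt{291}$ ($A = \sqrt{-316899} = 33 i \sqrt{291} \approx 562.94 i$)
$\left(\sqrt{1425052 + A} - 3198951\right) + 1685709 = \left(\sqrt{1425052 + 33 i \sqrt{291}} - 3198951\right) + 1685709 = \left(-3198951 + \sqrt{1425052 + 33 i \sqrt{291}}\right) + 1685709 = -1513242 + \sqrt{1425052 + 33 i \sqrt{291}}$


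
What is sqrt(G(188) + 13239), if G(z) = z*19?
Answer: sqrt(16811) ≈ 129.66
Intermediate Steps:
G(z) = 19*z
sqrt(G(188) + 13239) = sqrt(19*188 + 13239) = sqrt(3572 + 13239) = sqrt(16811)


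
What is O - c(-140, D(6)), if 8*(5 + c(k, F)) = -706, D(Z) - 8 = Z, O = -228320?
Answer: -912907/4 ≈ -2.2823e+5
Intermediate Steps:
D(Z) = 8 + Z
c(k, F) = -373/4 (c(k, F) = -5 + (⅛)*(-706) = -5 - 353/4 = -373/4)
O - c(-140, D(6)) = -228320 - 1*(-373/4) = -228320 + 373/4 = -912907/4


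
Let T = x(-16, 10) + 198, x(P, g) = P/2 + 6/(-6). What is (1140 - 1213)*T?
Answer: -13797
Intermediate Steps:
x(P, g) = -1 + P/2 (x(P, g) = P*(½) + 6*(-⅙) = P/2 - 1 = -1 + P/2)
T = 189 (T = (-1 + (½)*(-16)) + 198 = (-1 - 8) + 198 = -9 + 198 = 189)
(1140 - 1213)*T = (1140 - 1213)*189 = -73*189 = -13797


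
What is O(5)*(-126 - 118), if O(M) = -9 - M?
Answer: 3416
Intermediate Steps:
O(5)*(-126 - 118) = (-9 - 1*5)*(-126 - 118) = (-9 - 5)*(-244) = -14*(-244) = 3416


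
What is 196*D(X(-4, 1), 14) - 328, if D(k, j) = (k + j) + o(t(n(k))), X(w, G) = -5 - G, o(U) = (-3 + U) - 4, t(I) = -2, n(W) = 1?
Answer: -524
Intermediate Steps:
o(U) = -7 + U
D(k, j) = -9 + j + k (D(k, j) = (k + j) + (-7 - 2) = (j + k) - 9 = -9 + j + k)
196*D(X(-4, 1), 14) - 328 = 196*(-9 + 14 + (-5 - 1*1)) - 328 = 196*(-9 + 14 + (-5 - 1)) - 328 = 196*(-9 + 14 - 6) - 328 = 196*(-1) - 328 = -196 - 328 = -524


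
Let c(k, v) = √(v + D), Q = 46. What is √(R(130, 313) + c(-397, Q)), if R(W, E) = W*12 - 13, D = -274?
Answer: √(1547 + 2*I*√57) ≈ 39.332 + 0.1919*I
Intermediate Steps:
c(k, v) = √(-274 + v) (c(k, v) = √(v - 274) = √(-274 + v))
R(W, E) = -13 + 12*W (R(W, E) = 12*W - 13 = -13 + 12*W)
√(R(130, 313) + c(-397, Q)) = √((-13 + 12*130) + √(-274 + 46)) = √((-13 + 1560) + √(-228)) = √(1547 + 2*I*√57)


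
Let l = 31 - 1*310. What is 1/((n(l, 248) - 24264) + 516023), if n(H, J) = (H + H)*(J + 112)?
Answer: 1/290879 ≈ 3.4379e-6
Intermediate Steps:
l = -279 (l = 31 - 310 = -279)
n(H, J) = 2*H*(112 + J) (n(H, J) = (2*H)*(112 + J) = 2*H*(112 + J))
1/((n(l, 248) - 24264) + 516023) = 1/((2*(-279)*(112 + 248) - 24264) + 516023) = 1/((2*(-279)*360 - 24264) + 516023) = 1/((-200880 - 24264) + 516023) = 1/(-225144 + 516023) = 1/290879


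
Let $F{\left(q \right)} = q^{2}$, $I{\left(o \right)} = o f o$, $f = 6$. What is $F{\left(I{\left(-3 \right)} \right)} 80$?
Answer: $233280$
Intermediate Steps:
$I{\left(o \right)} = 6 o^{2}$ ($I{\left(o \right)} = o 6 o = 6 o o = 6 o^{2}$)
$F{\left(I{\left(-3 \right)} \right)} 80 = \left(6 \left(-3\right)^{2}\right)^{2} \cdot 80 = \left(6 \cdot 9\right)^{2} \cdot 80 = 54^{2} \cdot 80 = 2916 \cdot 80 = 233280$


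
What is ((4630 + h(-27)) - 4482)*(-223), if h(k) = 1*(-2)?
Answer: -32558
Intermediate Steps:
h(k) = -2
((4630 + h(-27)) - 4482)*(-223) = ((4630 - 2) - 4482)*(-223) = (4628 - 4482)*(-223) = 146*(-223) = -32558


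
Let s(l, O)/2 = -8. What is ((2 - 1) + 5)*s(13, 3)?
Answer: -96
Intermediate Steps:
s(l, O) = -16 (s(l, O) = 2*(-8) = -16)
((2 - 1) + 5)*s(13, 3) = ((2 - 1) + 5)*(-16) = (1 + 5)*(-16) = 6*(-16) = -96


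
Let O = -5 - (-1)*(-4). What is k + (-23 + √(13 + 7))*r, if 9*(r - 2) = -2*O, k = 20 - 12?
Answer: -84 + 8*√5 ≈ -66.111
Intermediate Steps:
O = -9 (O = -5 - 1*4 = -5 - 4 = -9)
k = 8
r = 4 (r = 2 + (-2*(-9))/9 = 2 + (⅑)*18 = 2 + 2 = 4)
k + (-23 + √(13 + 7))*r = 8 + (-23 + √(13 + 7))*4 = 8 + (-23 + √20)*4 = 8 + (-23 + 2*√5)*4 = 8 + (-92 + 8*√5) = -84 + 8*√5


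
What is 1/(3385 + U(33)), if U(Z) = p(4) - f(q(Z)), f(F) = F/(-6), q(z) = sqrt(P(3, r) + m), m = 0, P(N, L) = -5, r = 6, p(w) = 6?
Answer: 122076/413959721 - 6*I*sqrt(5)/413959721 ≈ 0.0002949 - 3.241e-8*I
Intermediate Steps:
q(z) = I*sqrt(5) (q(z) = sqrt(-5 + 0) = sqrt(-5) = I*sqrt(5))
f(F) = -F/6 (f(F) = F*(-1/6) = -F/6)
U(Z) = 6 + I*sqrt(5)/6 (U(Z) = 6 - (-1)*I*sqrt(5)/6 = 6 + I*sqrt(5)/6)
1/(3385 + U(33)) = 1/(3385 + (6 + I*sqrt(5)/6)) = 1/(3391 + I*sqrt(5)/6)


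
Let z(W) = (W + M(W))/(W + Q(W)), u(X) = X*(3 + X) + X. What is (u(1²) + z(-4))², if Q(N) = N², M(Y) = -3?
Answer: 2809/144 ≈ 19.507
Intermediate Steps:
u(X) = X + X*(3 + X)
z(W) = (-3 + W)/(W + W²) (z(W) = (W - 3)/(W + W²) = (-3 + W)/(W + W²))
(u(1²) + z(-4))² = (1²*(4 + 1²) + (-3 - 4)/((-4)*(1 - 4)))² = (1*(4 + 1) - ¼*(-7)/(-3))² = (1*5 - ¼*(-⅓)*(-7))² = (5 - 7/12)² = (53/12)² = 2809/144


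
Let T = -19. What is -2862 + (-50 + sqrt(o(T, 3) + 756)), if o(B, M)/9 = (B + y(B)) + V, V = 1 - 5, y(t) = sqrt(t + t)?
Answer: -2912 + 3*sqrt(61 + I*sqrt(38)) ≈ -2888.5 + 1.1824*I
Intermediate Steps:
y(t) = sqrt(2)*sqrt(t) (y(t) = sqrt(2*t) = sqrt(2)*sqrt(t))
V = -4
o(B, M) = -36 + 9*B + 9*sqrt(2)*sqrt(B) (o(B, M) = 9*((B + sqrt(2)*sqrt(B)) - 4) = 9*(-4 + B + sqrt(2)*sqrt(B)) = -36 + 9*B + 9*sqrt(2)*sqrt(B))
-2862 + (-50 + sqrt(o(T, 3) + 756)) = -2862 + (-50 + sqrt((-36 + 9*(-19) + 9*sqrt(2)*sqrt(-19)) + 756)) = -2862 + (-50 + sqrt((-36 - 171 + 9*sqrt(2)*(I*sqrt(19))) + 756)) = -2862 + (-50 + sqrt((-36 - 171 + 9*I*sqrt(38)) + 756)) = -2862 + (-50 + sqrt((-207 + 9*I*sqrt(38)) + 756)) = -2862 + (-50 + sqrt(549 + 9*I*sqrt(38))) = -2912 + sqrt(549 + 9*I*sqrt(38))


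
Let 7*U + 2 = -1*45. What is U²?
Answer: 2209/49 ≈ 45.082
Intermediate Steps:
U = -47/7 (U = -2/7 + (-1*45)/7 = -2/7 + (⅐)*(-45) = -2/7 - 45/7 = -47/7 ≈ -6.7143)
U² = (-47/7)² = 2209/49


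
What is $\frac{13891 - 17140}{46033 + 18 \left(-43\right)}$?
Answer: $- \frac{3249}{45259} \approx -0.071787$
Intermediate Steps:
$\frac{13891 - 17140}{46033 + 18 \left(-43\right)} = - \frac{3249}{46033 - 774} = - \frac{3249}{45259}$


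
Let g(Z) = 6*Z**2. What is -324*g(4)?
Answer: -31104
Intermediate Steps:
-324*g(4) = -1944*4**2 = -1944*16 = -324*96 = -31104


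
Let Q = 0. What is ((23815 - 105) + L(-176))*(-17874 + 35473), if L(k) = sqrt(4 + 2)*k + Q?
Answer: 417272290 - 3097424*sqrt(6) ≈ 4.0968e+8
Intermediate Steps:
L(k) = k*sqrt(6) (L(k) = sqrt(4 + 2)*k + 0 = sqrt(6)*k + 0 = k*sqrt(6) + 0 = k*sqrt(6))
((23815 - 105) + L(-176))*(-17874 + 35473) = ((23815 - 105) - 176*sqrt(6))*(-17874 + 35473) = (23710 - 176*sqrt(6))*17599 = 417272290 - 3097424*sqrt(6)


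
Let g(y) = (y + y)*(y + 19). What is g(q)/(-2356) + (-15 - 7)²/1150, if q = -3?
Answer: 156338/338675 ≈ 0.46162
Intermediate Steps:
g(y) = 2*y*(19 + y) (g(y) = (2*y)*(19 + y) = 2*y*(19 + y))
g(q)/(-2356) + (-15 - 7)²/1150 = (2*(-3)*(19 - 3))/(-2356) + (-15 - 7)²/1150 = (2*(-3)*16)*(-1/2356) + (-22)²*(1/1150) = -96*(-1/2356) + 484*(1/1150) = 24/589 + 242/575 = 156338/338675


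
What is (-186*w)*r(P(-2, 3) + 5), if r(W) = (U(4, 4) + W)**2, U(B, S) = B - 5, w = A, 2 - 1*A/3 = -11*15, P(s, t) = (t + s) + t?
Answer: -5963904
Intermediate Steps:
P(s, t) = s + 2*t (P(s, t) = (s + t) + t = s + 2*t)
A = 501 (A = 6 - (-33)*15 = 6 - 3*(-165) = 6 + 495 = 501)
w = 501
U(B, S) = -5 + B
r(W) = (-1 + W)**2 (r(W) = ((-5 + 4) + W)**2 = (-1 + W)**2)
(-186*w)*r(P(-2, 3) + 5) = (-186*501)*(-1 + ((-2 + 2*3) + 5))**2 = -93186*(-1 + ((-2 + 6) + 5))**2 = -93186*(-1 + (4 + 5))**2 = -93186*(-1 + 9)**2 = -93186*8**2 = -93186*64 = -5963904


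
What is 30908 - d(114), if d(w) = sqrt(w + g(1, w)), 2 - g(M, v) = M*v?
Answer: 30908 - sqrt(2) ≈ 30907.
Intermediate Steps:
g(M, v) = 2 - M*v
d(w) = sqrt(2) (d(w) = sqrt(w + (2 - 1*1*w)) = sqrt(w + (2 - w)) = sqrt(2))
30908 - d(114) = 30908 - sqrt(2)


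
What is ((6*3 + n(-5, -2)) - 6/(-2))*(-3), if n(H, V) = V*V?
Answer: -75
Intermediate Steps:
n(H, V) = V²
((6*3 + n(-5, -2)) - 6/(-2))*(-3) = ((6*3 + (-2)²) - 6/(-2))*(-3) = ((18 + 4) - 6*(-½))*(-3) = (22 + 3)*(-3) = 25*(-3) = -75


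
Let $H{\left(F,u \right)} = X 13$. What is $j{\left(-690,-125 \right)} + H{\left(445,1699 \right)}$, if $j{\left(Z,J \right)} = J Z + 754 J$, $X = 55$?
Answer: $-7285$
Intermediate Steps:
$j{\left(Z,J \right)} = 754 J + J Z$
$H{\left(F,u \right)} = 715$ ($H{\left(F,u \right)} = 55 \cdot 13 = 715$)
$j{\left(-690,-125 \right)} + H{\left(445,1699 \right)} = - 125 \left(754 - 690\right) + 715 = \left(-125\right) 64 + 715 = -8000 + 715 = -7285$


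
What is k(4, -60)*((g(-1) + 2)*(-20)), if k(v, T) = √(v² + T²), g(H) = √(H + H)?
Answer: -160*√226 - 160*I*√113 ≈ -2405.3 - 1700.8*I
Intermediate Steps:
g(H) = √2*√H (g(H) = √(2*H) = √2*√H)
k(v, T) = √(T² + v²)
k(4, -60)*((g(-1) + 2)*(-20)) = √((-60)² + 4²)*((√2*√(-1) + 2)*(-20)) = √(3600 + 16)*((√2*I + 2)*(-20)) = √3616*((I*√2 + 2)*(-20)) = (4*√226)*((2 + I*√2)*(-20)) = (4*√226)*(-40 - 20*I*√2) = 4*√226*(-40 - 20*I*√2)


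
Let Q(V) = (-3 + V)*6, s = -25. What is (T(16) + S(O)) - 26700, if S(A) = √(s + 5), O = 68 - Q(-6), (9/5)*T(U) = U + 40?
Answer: -240020/9 + 2*I*√5 ≈ -26669.0 + 4.4721*I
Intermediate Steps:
Q(V) = -18 + 6*V
T(U) = 200/9 + 5*U/9 (T(U) = 5*(U + 40)/9 = 5*(40 + U)/9 = 200/9 + 5*U/9)
O = 122 (O = 68 - (-18 + 6*(-6)) = 68 - (-18 - 36) = 68 - 1*(-54) = 68 + 54 = 122)
S(A) = 2*I*√5 (S(A) = √(-25 + 5) = √(-20) = 2*I*√5)
(T(16) + S(O)) - 26700 = ((200/9 + (5/9)*16) + 2*I*√5) - 26700 = ((200/9 + 80/9) + 2*I*√5) - 26700 = (280/9 + 2*I*√5) - 26700 = -240020/9 + 2*I*√5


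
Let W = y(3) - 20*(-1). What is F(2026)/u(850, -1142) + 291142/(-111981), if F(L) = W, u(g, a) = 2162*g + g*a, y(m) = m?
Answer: -84139179479/32362509000 ≈ -2.5999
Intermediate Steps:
u(g, a) = 2162*g + a*g
W = 23 (W = 3 - 20*(-1) = 3 + 20 = 23)
F(L) = 23
F(2026)/u(850, -1142) + 291142/(-111981) = 23/((850*(2162 - 1142))) + 291142/(-111981) = 23/((850*1020)) + 291142*(-1/111981) = 23/867000 - 291142/111981 = -84139179479/32362509000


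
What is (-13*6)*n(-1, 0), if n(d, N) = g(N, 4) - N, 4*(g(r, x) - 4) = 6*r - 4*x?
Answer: 0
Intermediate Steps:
g(r, x) = 4 - x + 3*r/2 (g(r, x) = 4 + (6*r - 4*x)/4 = 4 + (-4*x + 6*r)/4 = 4 + (-x + 3*r/2) = 4 - x + 3*r/2)
n(d, N) = N/2 (n(d, N) = (4 - 1*4 + 3*N/2) - N = (4 - 4 + 3*N/2) - N = 3*N/2 - N = N/2)
(-13*6)*n(-1, 0) = (-13*6)*((½)*0) = -78*0 = 0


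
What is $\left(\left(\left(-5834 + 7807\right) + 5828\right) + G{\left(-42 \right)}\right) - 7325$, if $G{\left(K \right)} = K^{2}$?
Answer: $2240$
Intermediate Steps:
$\left(\left(\left(-5834 + 7807\right) + 5828\right) + G{\left(-42 \right)}\right) - 7325 = \left(\left(\left(-5834 + 7807\right) + 5828\right) + \left(-42\right)^{2}\right) - 7325 = \left(\left(1973 + 5828\right) + 1764\right) - 7325 = \left(7801 + 1764\right) - 7325 = 9565 - 7325 = 2240$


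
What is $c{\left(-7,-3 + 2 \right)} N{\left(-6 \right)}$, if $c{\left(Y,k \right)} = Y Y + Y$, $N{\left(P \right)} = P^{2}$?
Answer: $1512$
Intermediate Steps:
$c{\left(Y,k \right)} = Y + Y^{2}$ ($c{\left(Y,k \right)} = Y^{2} + Y = Y + Y^{2}$)
$c{\left(-7,-3 + 2 \right)} N{\left(-6 \right)} = - 7 \left(1 - 7\right) \left(-6\right)^{2} = \left(-7\right) \left(-6\right) 36 = 42 \cdot 36 = 1512$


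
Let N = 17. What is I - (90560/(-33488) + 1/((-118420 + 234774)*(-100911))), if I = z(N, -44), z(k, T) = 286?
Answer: 1013547710169935/3510678149706 ≈ 288.70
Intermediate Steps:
I = 286
I - (90560/(-33488) + 1/((-118420 + 234774)*(-100911))) = 286 - (90560/(-33488) + 1/((-118420 + 234774)*(-100911))) = 286 - (90560*(-1/33488) - 1/100911/116354) = 286 - (-5660/2093 + (1/116354)*(-1/100911)) = 286 - (-5660/2093 - 1/11741398494) = 286 - 1*(-9493759354019/3510678149706) = 286 + 9493759354019/3510678149706 = 1013547710169935/3510678149706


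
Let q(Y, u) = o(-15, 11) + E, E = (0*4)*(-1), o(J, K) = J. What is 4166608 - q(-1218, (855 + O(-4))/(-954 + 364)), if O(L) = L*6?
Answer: 4166623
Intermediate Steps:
O(L) = 6*L
E = 0 (E = 0*(-1) = 0)
q(Y, u) = -15 (q(Y, u) = -15 + 0 = -15)
4166608 - q(-1218, (855 + O(-4))/(-954 + 364)) = 4166608 - 1*(-15) = 4166608 + 15 = 4166623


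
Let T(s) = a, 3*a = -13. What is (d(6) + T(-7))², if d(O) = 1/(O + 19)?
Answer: 103684/5625 ≈ 18.433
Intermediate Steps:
a = -13/3 (a = (⅓)*(-13) = -13/3 ≈ -4.3333)
d(O) = 1/(19 + O)
T(s) = -13/3
(d(6) + T(-7))² = (1/(19 + 6) - 13/3)² = (1/25 - 13/3)² = (-322/75)² = 103684/5625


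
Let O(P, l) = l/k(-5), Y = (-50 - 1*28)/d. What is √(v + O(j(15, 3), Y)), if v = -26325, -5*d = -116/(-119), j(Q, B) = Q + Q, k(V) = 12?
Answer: I*√353780570/116 ≈ 162.15*I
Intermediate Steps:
j(Q, B) = 2*Q
d = -116/595 (d = -(-116)/(5*(-119)) = -(-116)*(-1)/(5*119) = -⅕*116/119 = -116/595 ≈ -0.19496)
Y = 23205/58 (Y = (-50 - 1*28)/(-116/595) = (-50 - 28)*(-595/116) = -78*(-595/116) = 23205/58 ≈ 400.09)
O(P, l) = l/12
√(v + O(j(15, 3), Y)) = √(-26325 + (1/12)*(23205/58)) = √(-26325 + 7735/232) = √(-6099665/232) = I*√353780570/116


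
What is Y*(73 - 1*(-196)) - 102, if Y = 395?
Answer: 106153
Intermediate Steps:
Y*(73 - 1*(-196)) - 102 = 395*(73 - 1*(-196)) - 102 = 395*(73 + 196) - 102 = 395*269 - 102 = 106255 - 102 = 106153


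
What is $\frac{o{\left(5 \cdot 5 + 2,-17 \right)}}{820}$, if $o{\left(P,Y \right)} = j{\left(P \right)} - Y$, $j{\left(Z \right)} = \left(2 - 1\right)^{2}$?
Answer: $\frac{9}{410} \approx 0.021951$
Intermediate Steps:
$j{\left(Z \right)} = 1$ ($j{\left(Z \right)} = 1^{2} = 1$)
$o{\left(P,Y \right)} = 1 - Y$
$\frac{o{\left(5 \cdot 5 + 2,-17 \right)}}{820} = \frac{1 - -17}{820} = \left(1 + 17\right) \frac{1}{820} = 18 \cdot \frac{1}{820} = \frac{9}{410}$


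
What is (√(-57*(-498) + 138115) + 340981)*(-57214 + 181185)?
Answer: 42271755551 + 123971*√166501 ≈ 4.2322e+10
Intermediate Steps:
(√(-57*(-498) + 138115) + 340981)*(-57214 + 181185) = (√(28386 + 138115) + 340981)*123971 = (√166501 + 340981)*123971 = (340981 + √166501)*123971 = 42271755551 + 123971*√166501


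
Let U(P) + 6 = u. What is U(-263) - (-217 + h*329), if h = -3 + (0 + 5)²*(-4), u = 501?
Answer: 34599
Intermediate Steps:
U(P) = 495 (U(P) = -6 + 501 = 495)
h = -103 (h = -3 + 5²*(-4) = -3 + 25*(-4) = -3 - 100 = -103)
U(-263) - (-217 + h*329) = 495 - (-217 - 103*329) = 495 - (-217 - 33887) = 495 - 1*(-34104) = 495 + 34104 = 34599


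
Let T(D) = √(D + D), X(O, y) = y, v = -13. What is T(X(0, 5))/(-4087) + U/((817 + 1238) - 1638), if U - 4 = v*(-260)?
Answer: 1128/139 - √10/4087 ≈ 8.1143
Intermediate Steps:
T(D) = √2*√D (T(D) = √(2*D) = √2*√D)
U = 3384 (U = 4 - 13*(-260) = 4 + 3380 = 3384)
T(X(0, 5))/(-4087) + U/((817 + 1238) - 1638) = (√2*√5)/(-4087) + 3384/((817 + 1238) - 1638) = √10*(-1/4087) + 3384/(2055 - 1638) = -√10/4087 + 3384/417 = -√10/4087 + 3384*(1/417) = -√10/4087 + 1128/139 = 1128/139 - √10/4087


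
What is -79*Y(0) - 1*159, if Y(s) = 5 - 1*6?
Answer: -80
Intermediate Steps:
Y(s) = -1 (Y(s) = 5 - 6 = -1)
-79*Y(0) - 1*159 = -79*(-1) - 1*159 = 79 - 159 = -80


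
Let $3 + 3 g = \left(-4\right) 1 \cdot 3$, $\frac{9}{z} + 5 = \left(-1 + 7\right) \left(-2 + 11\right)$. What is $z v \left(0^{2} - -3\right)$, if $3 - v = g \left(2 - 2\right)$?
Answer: $\frac{81}{49} \approx 1.6531$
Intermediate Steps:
$z = \frac{9}{49}$ ($z = \frac{9}{-5 + \left(-1 + 7\right) \left(-2 + 11\right)} = \frac{9}{-5 + 6 \cdot 9} = \frac{9}{-5 + 54} = \frac{9}{49} \approx 0.18367$)
$g = -5$ ($g = -1 + \frac{\left(-4\right) 1 \cdot 3}{3} = -1 + \frac{\left(-4\right) 3}{3} = -1 + \frac{1}{3} \left(-12\right) = -1 - 4 = -5$)
$v = 3$ ($v = 3 - - 5 \left(2 - 2\right) = 3 - \left(-5\right) 0 = 3 - 0 = 3 + 0 = 3$)
$z v \left(0^{2} - -3\right) = \frac{9}{49} \cdot 3 \left(0^{2} - -3\right) = \frac{27 \left(0 + 3\right)}{49} = \frac{27}{49} \cdot 3 = \frac{81}{49}$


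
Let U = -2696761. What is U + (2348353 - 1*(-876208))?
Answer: 527800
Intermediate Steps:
U + (2348353 - 1*(-876208)) = -2696761 + (2348353 - 1*(-876208)) = -2696761 + (2348353 + 876208) = -2696761 + 3224561 = 527800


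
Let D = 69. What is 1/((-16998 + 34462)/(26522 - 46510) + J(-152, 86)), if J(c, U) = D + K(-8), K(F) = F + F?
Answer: 4997/260475 ≈ 0.019184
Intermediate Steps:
K(F) = 2*F
J(c, U) = 53 (J(c, U) = 69 + 2*(-8) = 69 - 16 = 53)
1/((-16998 + 34462)/(26522 - 46510) + J(-152, 86)) = 1/((-16998 + 34462)/(26522 - 46510) + 53) = 1/(17464/(-19988) + 53) = 1/(17464*(-1/19988) + 53) = 1/(-4366/4997 + 53) = 1/(260475/4997) = 4997/260475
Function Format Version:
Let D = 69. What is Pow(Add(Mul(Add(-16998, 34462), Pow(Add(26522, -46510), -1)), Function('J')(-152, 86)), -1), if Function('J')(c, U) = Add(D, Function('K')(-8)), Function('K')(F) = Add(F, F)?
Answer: Rational(4997, 260475) ≈ 0.019184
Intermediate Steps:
Function('K')(F) = Mul(2, F)
Function('J')(c, U) = 53 (Function('J')(c, U) = Add(69, Mul(2, -8)) = Add(69, -16) = 53)
Pow(Add(Mul(Add(-16998, 34462), Pow(Add(26522, -46510), -1)), Function('J')(-152, 86)), -1) = Pow(Add(Mul(Add(-16998, 34462), Pow(Add(26522, -46510), -1)), 53), -1) = Pow(Add(Mul(17464, Pow(-19988, -1)), 53), -1) = Pow(Add(Mul(17464, Rational(-1, 19988)), 53), -1) = Pow(Add(Rational(-4366, 4997), 53), -1) = Pow(Rational(260475, 4997), -1) = Rational(4997, 260475)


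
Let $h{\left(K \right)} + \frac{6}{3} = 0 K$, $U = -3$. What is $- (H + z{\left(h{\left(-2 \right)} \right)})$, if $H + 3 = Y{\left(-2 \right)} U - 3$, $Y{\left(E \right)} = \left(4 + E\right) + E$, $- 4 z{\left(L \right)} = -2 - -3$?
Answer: $\frac{25}{4} \approx 6.25$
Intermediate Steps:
$h{\left(K \right)} = -2$ ($h{\left(K \right)} = -2 + 0 K = -2 + 0 = -2$)
$z{\left(L \right)} = - \frac{1}{4}$ ($z{\left(L \right)} = - \frac{-2 - -3}{4} = - \frac{-2 + 3}{4} = \left(- \frac{1}{4}\right) 1 = - \frac{1}{4}$)
$Y{\left(E \right)} = 4 + 2 E$
$H = -6$ ($H = -3 - \left(3 - \left(4 + 2 \left(-2\right)\right) \left(-3\right)\right) = -3 - \left(3 - \left(4 - 4\right) \left(-3\right)\right) = -3 + \left(0 \left(-3\right) - 3\right) = -3 + \left(0 - 3\right) = -3 - 3 = -6$)
$- (H + z{\left(h{\left(-2 \right)} \right)}) = - (-6 - \frac{1}{4}) = \left(-1\right) \left(- \frac{25}{4}\right) = \frac{25}{4}$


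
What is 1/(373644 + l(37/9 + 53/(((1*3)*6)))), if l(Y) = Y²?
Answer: 324/121076785 ≈ 2.6760e-6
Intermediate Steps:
1/(373644 + l(37/9 + 53/(((1*3)*6)))) = 1/(373644 + (37/9 + 53/(((1*3)*6)))²) = 1/(373644 + (37*(⅑) + 53/((3*6)))²) = 1/(373644 + (37/9 + 53/18)²) = 1/(373644 + (127/18)²) = 1/(373644 + 16129/324) = 1/(121076785/324) = 324/121076785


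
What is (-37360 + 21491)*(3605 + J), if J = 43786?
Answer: -752047779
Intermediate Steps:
(-37360 + 21491)*(3605 + J) = (-37360 + 21491)*(3605 + 43786) = -15869*47391 = -752047779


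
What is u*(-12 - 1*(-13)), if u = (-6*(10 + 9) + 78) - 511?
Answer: -547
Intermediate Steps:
u = -547 (u = (-6*19 + 78) - 511 = (-114 + 78) - 511 = -36 - 511 = -547)
u*(-12 - 1*(-13)) = -547*(-12 - 1*(-13)) = -547*(-12 + 13) = -547*1 = -547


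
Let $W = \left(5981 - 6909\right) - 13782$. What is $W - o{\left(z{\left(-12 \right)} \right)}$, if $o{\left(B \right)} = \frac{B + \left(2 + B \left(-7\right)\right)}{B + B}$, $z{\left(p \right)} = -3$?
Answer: $- \frac{44120}{3} \approx -14707.0$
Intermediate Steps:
$W = -14710$ ($W = -928 - 13782 = -14710$)
$o{\left(B \right)} = \frac{2 - 6 B}{2 B}$ ($o{\left(B \right)} = \frac{B - \left(-2 + 7 B\right)}{2 B} = \left(2 - 6 B\right) \frac{1}{2 B} = \frac{2 - 6 B}{2 B}$)
$W - o{\left(z{\left(-12 \right)} \right)} = -14710 - \left(-3 + \frac{1}{-3}\right) = -14710 - \left(-3 - \frac{1}{3}\right) = -14710 - - \frac{10}{3} = -14710 + \frac{10}{3} = - \frac{44120}{3}$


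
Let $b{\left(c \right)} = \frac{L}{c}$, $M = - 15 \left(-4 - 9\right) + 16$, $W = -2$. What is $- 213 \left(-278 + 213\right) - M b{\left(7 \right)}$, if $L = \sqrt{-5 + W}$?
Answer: $13845 - \frac{211 i \sqrt{7}}{7} \approx 13845.0 - 79.75 i$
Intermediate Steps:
$M = 211$ ($M = - 15 \left(-4 - 9\right) + 16 = \left(-15\right) \left(-13\right) + 16 = 195 + 16 = 211$)
$L = i \sqrt{7}$ ($L = \sqrt{-5 - 2} = \sqrt{-7} = i \sqrt{7} \approx 2.6458 i$)
$b{\left(c \right)} = \frac{i \sqrt{7}}{c}$
$- 213 \left(-278 + 213\right) - M b{\left(7 \right)} = - 213 \left(-278 + 213\right) - 211 \frac{i \sqrt{7}}{7} = \left(-213\right) \left(-65\right) - 211 i \sqrt{7} \cdot \frac{1}{7} = 13845 - 211 \frac{i \sqrt{7}}{7} = 13845 - \frac{211 i \sqrt{7}}{7}$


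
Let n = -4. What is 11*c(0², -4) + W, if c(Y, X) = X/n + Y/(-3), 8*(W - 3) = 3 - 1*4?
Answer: 111/8 ≈ 13.875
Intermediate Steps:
W = 23/8 (W = 3 + (3 - 1*4)/8 = 3 + (3 - 4)/8 = 3 + (⅛)*(-1) = 3 - ⅛ = 23/8 ≈ 2.8750)
c(Y, X) = -Y/3 - X/4 (c(Y, X) = X/(-4) + Y/(-3) = X*(-¼) + Y*(-⅓) = -X/4 - Y/3 = -Y/3 - X/4)
11*c(0², -4) + W = 11*(-⅓*0² - ¼*(-4)) + 23/8 = 11*(-⅓*0 + 1) + 23/8 = 11*(0 + 1) + 23/8 = 11*1 + 23/8 = 11 + 23/8 = 111/8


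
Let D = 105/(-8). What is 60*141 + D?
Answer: 67575/8 ≈ 8446.9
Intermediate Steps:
D = -105/8 (D = 105*(-⅛) = -105/8 ≈ -13.125)
60*141 + D = 60*141 - 105/8 = 8460 - 105/8 = 67575/8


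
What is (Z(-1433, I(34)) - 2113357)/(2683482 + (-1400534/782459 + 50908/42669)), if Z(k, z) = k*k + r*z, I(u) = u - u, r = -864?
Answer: -45427216685787/2036197821447517 ≈ -0.022310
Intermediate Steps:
I(u) = 0
Z(k, z) = k² - 864*z (Z(k, z) = k*k - 864*z = k² - 864*z)
(Z(-1433, I(34)) - 2113357)/(2683482 + (-1400534/782459 + 50908/42669)) = (((-1433)² - 864*0) - 2113357)/(2683482 + (-1400534/782459 + 50908/42669)) = ((2053489 + 0) - 2113357)/(2683482 + (-1400534*1/782459 + 50908*(1/42669))) = (2053489 - 2113357)/(2683482 + (-1400534/782459 + 4628/3879)) = -59868/(2683482 - 1811451134/3035158461) = -59868/8144791285790068/3035158461 = -59868*3035158461/8144791285790068 = -45427216685787/2036197821447517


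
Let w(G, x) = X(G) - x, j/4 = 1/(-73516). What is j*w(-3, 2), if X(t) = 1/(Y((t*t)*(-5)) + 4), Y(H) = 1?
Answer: 9/91895 ≈ 9.7938e-5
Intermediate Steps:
X(t) = ⅕ (X(t) = 1/(1 + 4) = 1/5 = ⅕)
j = -1/18379 (j = 4/(-73516) = 4*(-1/73516) = -1/18379 ≈ -5.4410e-5)
w(G, x) = ⅕ - x
j*w(-3, 2) = -(⅕ - 1*2)/18379 = -(⅕ - 2)/18379 = -1/18379*(-9/5) = 9/91895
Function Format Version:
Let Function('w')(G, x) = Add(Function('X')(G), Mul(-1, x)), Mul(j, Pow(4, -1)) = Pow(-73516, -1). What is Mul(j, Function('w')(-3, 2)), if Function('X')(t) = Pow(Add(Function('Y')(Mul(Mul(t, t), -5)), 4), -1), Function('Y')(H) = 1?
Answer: Rational(9, 91895) ≈ 9.7938e-5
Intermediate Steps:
Function('X')(t) = Rational(1, 5) (Function('X')(t) = Pow(Add(1, 4), -1) = Pow(5, -1) = Rational(1, 5))
j = Rational(-1, 18379) (j = Mul(4, Pow(-73516, -1)) = Mul(4, Rational(-1, 73516)) = Rational(-1, 18379) ≈ -5.4410e-5)
Function('w')(G, x) = Add(Rational(1, 5), Mul(-1, x))
Mul(j, Function('w')(-3, 2)) = Mul(Rational(-1, 18379), Add(Rational(1, 5), Mul(-1, 2))) = Mul(Rational(-1, 18379), Add(Rational(1, 5), -2)) = Mul(Rational(-1, 18379), Rational(-9, 5)) = Rational(9, 91895)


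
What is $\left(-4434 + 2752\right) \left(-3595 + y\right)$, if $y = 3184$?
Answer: $691302$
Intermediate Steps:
$\left(-4434 + 2752\right) \left(-3595 + y\right) = \left(-4434 + 2752\right) \left(-3595 + 3184\right) = \left(-1682\right) \left(-411\right) = 691302$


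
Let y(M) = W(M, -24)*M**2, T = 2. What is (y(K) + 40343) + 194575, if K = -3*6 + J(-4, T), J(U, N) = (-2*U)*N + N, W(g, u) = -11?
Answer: 234918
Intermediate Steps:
J(U, N) = N - 2*N*U (J(U, N) = -2*N*U + N = N - 2*N*U)
K = 0 (K = -3*6 + 2*(1 - 2*(-4)) = -18 + 2*(1 + 8) = -18 + 2*9 = -18 + 18 = 0)
y(M) = -11*M**2
(y(K) + 40343) + 194575 = (-11*0**2 + 40343) + 194575 = (-11*0 + 40343) + 194575 = (0 + 40343) + 194575 = 40343 + 194575 = 234918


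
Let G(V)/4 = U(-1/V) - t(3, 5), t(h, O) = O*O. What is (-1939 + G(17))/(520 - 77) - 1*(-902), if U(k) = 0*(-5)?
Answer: 397547/443 ≈ 897.40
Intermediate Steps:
t(h, O) = O²
U(k) = 0
G(V) = -100 (G(V) = 4*(0 - 1*5²) = 4*(0 - 1*25) = 4*(0 - 25) = 4*(-25) = -100)
(-1939 + G(17))/(520 - 77) - 1*(-902) = (-1939 - 100)/(520 - 77) - 1*(-902) = -2039/443 + 902 = 397547/443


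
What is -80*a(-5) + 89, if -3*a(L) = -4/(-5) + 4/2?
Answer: 491/3 ≈ 163.67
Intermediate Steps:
a(L) = -14/15 (a(L) = -(-4/(-5) + 4/2)/3 = -(-4*(-⅕) + 4*(½))/3 = -(⅘ + 2)/3 = -⅓*14/5 = -14/15)
-80*a(-5) + 89 = -80*(-14/15) + 89 = 224/3 + 89 = 491/3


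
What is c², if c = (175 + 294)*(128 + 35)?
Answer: 5844143809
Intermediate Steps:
c = 76447 (c = 469*163 = 76447)
c² = 76447² = 5844143809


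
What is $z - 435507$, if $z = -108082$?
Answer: $-543589$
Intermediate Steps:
$z - 435507 = -108082 - 435507 = -543589$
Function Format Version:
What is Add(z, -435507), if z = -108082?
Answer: -543589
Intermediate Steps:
Add(z, -435507) = Add(-108082, -435507) = -543589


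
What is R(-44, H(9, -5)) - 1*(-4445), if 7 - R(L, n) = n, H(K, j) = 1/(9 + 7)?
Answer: 71231/16 ≈ 4451.9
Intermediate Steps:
H(K, j) = 1/16
R(L, n) = 7 - n
R(-44, H(9, -5)) - 1*(-4445) = (7 - 1*1/16) - 1*(-4445) = (7 - 1/16) + 4445 = 111/16 + 4445 = 71231/16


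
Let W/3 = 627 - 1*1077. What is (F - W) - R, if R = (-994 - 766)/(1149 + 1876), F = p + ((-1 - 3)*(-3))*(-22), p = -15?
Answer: 58937/55 ≈ 1071.6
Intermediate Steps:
W = -1350 (W = 3*(627 - 1*1077) = 3*(627 - 1077) = 3*(-450) = -1350)
F = -279 (F = -15 + ((-1 - 3)*(-3))*(-22) = -15 - 4*(-3)*(-22) = -15 + 12*(-22) = -15 - 264 = -279)
R = -32/55 (R = -1760/3025 = -1760*1/3025 = -32/55 ≈ -0.58182)
(F - W) - R = (-279 - 1*(-1350)) - 1*(-32/55) = (-279 + 1350) + 32/55 = 1071 + 32/55 = 58937/55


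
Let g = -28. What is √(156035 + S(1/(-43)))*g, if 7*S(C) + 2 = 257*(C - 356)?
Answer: -8*√3238160709/43 ≈ -10587.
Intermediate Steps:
S(C) = -91494/7 + 257*C/7 (S(C) = -2/7 + (257*(C - 356))/7 = -2/7 + (257*(-356 + C))/7 = -2/7 + (-91492 + 257*C)/7 = -2/7 + (-91492/7 + 257*C/7) = -91494/7 + 257*C/7)
√(156035 + S(1/(-43)))*g = √(156035 + (-91494/7 + (257/7)/(-43)))*(-28) = √(156035 + (-91494/7 + (257/7)*(-1/43)))*(-28) = √(156035 + (-91494/7 - 257/301))*(-28) = √(156035 - 3934499/301)*(-28) = √(43032036/301)*(-28) = (2*√3238160709/301)*(-28) = -8*√3238160709/43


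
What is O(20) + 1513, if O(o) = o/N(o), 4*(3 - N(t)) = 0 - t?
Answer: 3031/2 ≈ 1515.5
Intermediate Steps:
N(t) = 3 + t/4 (N(t) = 3 - (0 - t)/4 = 3 - (-1)*t/4 = 3 + t/4)
O(o) = o/(3 + o/4)
O(20) + 1513 = 4*20/(12 + 20) + 1513 = 4*20/32 + 1513 = 4*20*(1/32) + 1513 = 5/2 + 1513 = 3031/2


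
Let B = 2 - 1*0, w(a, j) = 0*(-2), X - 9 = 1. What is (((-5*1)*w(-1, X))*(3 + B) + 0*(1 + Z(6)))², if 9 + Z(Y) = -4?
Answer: 0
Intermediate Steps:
X = 10 (X = 9 + 1 = 10)
w(a, j) = 0
Z(Y) = -13 (Z(Y) = -9 - 4 = -13)
B = 2 (B = 2 + 0 = 2)
(((-5*1)*w(-1, X))*(3 + B) + 0*(1 + Z(6)))² = ((-5*1*0)*(3 + 2) + 0*(1 - 13))² = (-5*0*5 + 0*(-12))² = (0*5 + 0)² = (0 + 0)² = 0² = 0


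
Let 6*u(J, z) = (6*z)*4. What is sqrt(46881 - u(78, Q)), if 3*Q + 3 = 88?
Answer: sqrt(420909)/3 ≈ 216.26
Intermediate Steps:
Q = 85/3 (Q = -1 + (1/3)*88 = -1 + 88/3 = 85/3 ≈ 28.333)
u(J, z) = 4*z (u(J, z) = ((6*z)*4)/6 = (24*z)/6 = 4*z)
sqrt(46881 - u(78, Q)) = sqrt(46881 - 4*85/3) = sqrt(46881 - 1*340/3) = sqrt(46881 - 340/3) = sqrt(140303/3) = sqrt(420909)/3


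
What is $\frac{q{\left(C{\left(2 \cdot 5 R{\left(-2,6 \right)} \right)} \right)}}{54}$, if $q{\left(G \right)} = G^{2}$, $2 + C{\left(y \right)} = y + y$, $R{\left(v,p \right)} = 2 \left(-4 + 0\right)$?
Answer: $486$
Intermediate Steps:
$R{\left(v,p \right)} = -8$ ($R{\left(v,p \right)} = 2 \left(-4\right) = -8$)
$C{\left(y \right)} = -2 + 2 y$ ($C{\left(y \right)} = -2 + \left(y + y\right) = -2 + 2 y$)
$\frac{q{\left(C{\left(2 \cdot 5 R{\left(-2,6 \right)} \right)} \right)}}{54} = \frac{\left(-2 + 2 \cdot 2 \cdot 5 \left(-8\right)\right)^{2}}{54} = \left(-2 + 2 \cdot 10 \left(-8\right)\right)^{2} \cdot \frac{1}{54} = \left(-2 + 2 \left(-80\right)\right)^{2} \cdot \frac{1}{54} = \left(-2 - 160\right)^{2} \cdot \frac{1}{54} = \left(-162\right)^{2} \cdot \frac{1}{54} = 26244 \cdot \frac{1}{54} = 486$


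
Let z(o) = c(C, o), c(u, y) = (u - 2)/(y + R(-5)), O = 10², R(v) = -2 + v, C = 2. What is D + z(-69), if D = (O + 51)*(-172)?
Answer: -25972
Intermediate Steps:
O = 100
c(u, y) = (-2 + u)/(-7 + y) (c(u, y) = (u - 2)/(y + (-2 - 5)) = (-2 + u)/(y - 7) = (-2 + u)/(-7 + y))
z(o) = 0 (z(o) = (-2 + 2)/(-7 + o) = 0/(-7 + o) = 0)
D = -25972 (D = (100 + 51)*(-172) = 151*(-172) = -25972)
D + z(-69) = -25972 + 0 = -25972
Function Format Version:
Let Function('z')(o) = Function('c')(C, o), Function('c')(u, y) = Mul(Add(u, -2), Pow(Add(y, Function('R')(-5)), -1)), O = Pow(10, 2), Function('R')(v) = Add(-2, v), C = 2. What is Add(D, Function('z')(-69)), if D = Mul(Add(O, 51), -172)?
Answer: -25972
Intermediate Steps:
O = 100
Function('c')(u, y) = Mul(Pow(Add(-7, y), -1), Add(-2, u)) (Function('c')(u, y) = Mul(Add(u, -2), Pow(Add(y, Add(-2, -5)), -1)) = Mul(Add(-2, u), Pow(Add(y, -7), -1)) = Mul(Add(-2, u), Pow(Add(-7, y), -1)) = Mul(Pow(Add(-7, y), -1), Add(-2, u)))
Function('z')(o) = 0 (Function('z')(o) = Mul(Pow(Add(-7, o), -1), Add(-2, 2)) = Mul(Pow(Add(-7, o), -1), 0) = 0)
D = -25972 (D = Mul(Add(100, 51), -172) = Mul(151, -172) = -25972)
Add(D, Function('z')(-69)) = Add(-25972, 0) = -25972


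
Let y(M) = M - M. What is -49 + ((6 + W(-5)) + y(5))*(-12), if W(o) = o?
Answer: -61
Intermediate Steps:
y(M) = 0
-49 + ((6 + W(-5)) + y(5))*(-12) = -49 + ((6 - 5) + 0)*(-12) = -49 + (1 + 0)*(-12) = -49 + 1*(-12) = -49 - 12 = -61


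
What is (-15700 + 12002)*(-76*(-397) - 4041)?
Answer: -96632438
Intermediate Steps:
(-15700 + 12002)*(-76*(-397) - 4041) = -3698*(30172 - 4041) = -3698*26131 = -96632438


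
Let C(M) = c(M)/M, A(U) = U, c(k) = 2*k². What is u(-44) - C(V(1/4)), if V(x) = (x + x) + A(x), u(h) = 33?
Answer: 63/2 ≈ 31.500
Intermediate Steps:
V(x) = 3*x (V(x) = (x + x) + x = 2*x + x = 3*x)
C(M) = 2*M (C(M) = (2*M²)/M = 2*M)
u(-44) - C(V(1/4)) = 33 - 2*3/4 = 33 - 1*3/2 = 33 - 3/2 = 63/2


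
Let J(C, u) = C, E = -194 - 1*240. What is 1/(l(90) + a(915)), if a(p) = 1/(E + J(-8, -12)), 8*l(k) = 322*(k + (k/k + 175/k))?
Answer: 15912/59526977 ≈ 0.00026731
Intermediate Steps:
E = -434 (E = -194 - 240 = -434)
l(k) = 161/4 + 161*k/4 + 28175/(4*k) (l(k) = (322*(k + (k/k + 175/k)))/8 = (322*(k + (1 + 175/k)))/8 = (322*(1 + k + 175/k))/8 = (322 + 322*k + 56350/k)/8 = 161/4 + 161*k/4 + 28175/(4*k))
a(p) = -1/442 (a(p) = 1/(-434 - 8) = 1/(-442) = -1/442)
1/(l(90) + a(915)) = 1/((161/4)*(175 + 90*(1 + 90))/90 - 1/442) = 1/((161/4)*(1/90)*(175 + 90*91) - 1/442) = 1/((161/4)*(1/90)*(175 + 8190) - 1/442) = 1/((161/4)*(1/90)*8365 - 1/442) = 1/(269353/72 - 1/442) = 1/(59526977/15912) = 15912/59526977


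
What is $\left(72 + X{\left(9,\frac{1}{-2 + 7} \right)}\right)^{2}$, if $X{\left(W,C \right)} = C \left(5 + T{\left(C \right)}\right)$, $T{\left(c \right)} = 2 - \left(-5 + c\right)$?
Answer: $\frac{3455881}{625} \approx 5529.4$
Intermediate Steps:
$T{\left(c \right)} = 7 - c$
$X{\left(W,C \right)} = C \left(12 - C\right)$ ($X{\left(W,C \right)} = C \left(5 - \left(-7 + C\right)\right) = C \left(12 - C\right)$)
$\left(72 + X{\left(9,\frac{1}{-2 + 7} \right)}\right)^{2} = \left(72 + \frac{12 - \frac{1}{-2 + 7}}{-2 + 7}\right)^{2} = \left(72 + \frac{12 - \frac{1}{5}}{5}\right)^{2} = \left(72 + \frac{1}{5} \cdot \frac{59}{5}\right)^{2} = \left(72 + \frac{59}{25}\right)^{2} = \left(\frac{1859}{25}\right)^{2} = \frac{3455881}{625}$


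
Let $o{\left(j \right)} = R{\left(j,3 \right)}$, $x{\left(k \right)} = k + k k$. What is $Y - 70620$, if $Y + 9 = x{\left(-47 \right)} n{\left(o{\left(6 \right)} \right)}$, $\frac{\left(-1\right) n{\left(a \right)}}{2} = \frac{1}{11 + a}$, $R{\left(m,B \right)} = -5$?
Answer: $- \frac{214049}{3} \approx -71350.0$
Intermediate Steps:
$x{\left(k \right)} = k + k^{2}$
$o{\left(j \right)} = -5$
$n{\left(a \right)} = - \frac{2}{11 + a}$
$Y = - \frac{2189}{3}$ ($Y = -9 + - 47 \left(1 - 47\right) \left(- \frac{2}{11 - 5}\right) = -9 + \left(-47\right) \left(-46\right) \left(- \frac{2}{6}\right) = -9 + 2162 \left(\left(-2\right) \frac{1}{6}\right) = -9 + 2162 \left(- \frac{1}{3}\right) = -9 - \frac{2162}{3} = - \frac{2189}{3} \approx -729.67$)
$Y - 70620 = - \frac{2189}{3} - 70620 = - \frac{214049}{3}$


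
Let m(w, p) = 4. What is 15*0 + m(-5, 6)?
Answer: 4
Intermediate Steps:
15*0 + m(-5, 6) = 15*0 + 4 = 0 + 4 = 4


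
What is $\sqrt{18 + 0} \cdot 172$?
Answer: $516 \sqrt{2} \approx 729.73$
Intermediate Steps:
$\sqrt{18 + 0} \cdot 172 = \sqrt{18} \cdot 172 = 3 \sqrt{2} \cdot 172 = 516 \sqrt{2}$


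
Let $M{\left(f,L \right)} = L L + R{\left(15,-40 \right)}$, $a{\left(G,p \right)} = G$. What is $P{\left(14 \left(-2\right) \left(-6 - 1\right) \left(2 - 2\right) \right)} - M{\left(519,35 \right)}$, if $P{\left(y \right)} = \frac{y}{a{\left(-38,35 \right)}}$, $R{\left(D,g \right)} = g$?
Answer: $-1185$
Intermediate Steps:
$P{\left(y \right)} = - \frac{y}{38}$ ($P{\left(y \right)} = \frac{y}{-38} = y \left(- \frac{1}{38}\right) = - \frac{y}{38}$)
$M{\left(f,L \right)} = -40 + L^{2}$ ($M{\left(f,L \right)} = L L - 40 = L^{2} - 40 = -40 + L^{2}$)
$P{\left(14 \left(-2\right) \left(-6 - 1\right) \left(2 - 2\right) \right)} - M{\left(519,35 \right)} = - \frac{14 \left(-2\right) \left(-6 - 1\right) \left(2 - 2\right)}{38} - \left(-40 + 35^{2}\right) = - \frac{\left(-28\right) \left(\left(-7\right) 0\right)}{38} - \left(-40 + 1225\right) = - \frac{\left(-28\right) 0}{38} - 1185 = \left(- \frac{1}{38}\right) 0 - 1185 = 0 - 1185 = -1185$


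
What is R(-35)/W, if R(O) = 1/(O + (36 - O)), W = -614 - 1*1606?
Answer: -1/79920 ≈ -1.2513e-5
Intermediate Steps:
W = -2220 (W = -614 - 1606 = -2220)
R(O) = 1/36
R(-35)/W = (1/36)/(-2220) = (1/36)*(-1/2220) = -1/79920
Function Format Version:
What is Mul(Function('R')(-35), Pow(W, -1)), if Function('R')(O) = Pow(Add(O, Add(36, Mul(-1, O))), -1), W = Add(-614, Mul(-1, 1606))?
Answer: Rational(-1, 79920) ≈ -1.2513e-5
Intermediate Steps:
W = -2220 (W = Add(-614, -1606) = -2220)
Function('R')(O) = Rational(1, 36) (Function('R')(O) = Pow(36, -1) = Rational(1, 36))
Mul(Function('R')(-35), Pow(W, -1)) = Mul(Rational(1, 36), Pow(-2220, -1)) = Mul(Rational(1, 36), Rational(-1, 2220)) = Rational(-1, 79920)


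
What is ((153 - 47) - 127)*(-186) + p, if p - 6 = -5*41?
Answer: 3707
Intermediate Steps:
p = -199 (p = 6 - 5*41 = 6 - 205 = -199)
((153 - 47) - 127)*(-186) + p = ((153 - 47) - 127)*(-186) - 199 = (106 - 127)*(-186) - 199 = -21*(-186) - 199 = 3906 - 199 = 3707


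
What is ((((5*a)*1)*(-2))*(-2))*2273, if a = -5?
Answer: -227300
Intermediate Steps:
((((5*a)*1)*(-2))*(-2))*2273 = ((((5*(-5))*1)*(-2))*(-2))*2273 = ((-25*1*(-2))*(-2))*2273 = (-25*(-2)*(-2))*2273 = (50*(-2))*2273 = -100*2273 = -227300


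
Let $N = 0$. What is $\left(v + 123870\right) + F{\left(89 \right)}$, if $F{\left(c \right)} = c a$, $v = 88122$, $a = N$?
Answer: $211992$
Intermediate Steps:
$a = 0$
$F{\left(c \right)} = 0$ ($F{\left(c \right)} = c 0 = 0$)
$\left(v + 123870\right) + F{\left(89 \right)} = \left(88122 + 123870\right) + 0 = 211992 + 0 = 211992$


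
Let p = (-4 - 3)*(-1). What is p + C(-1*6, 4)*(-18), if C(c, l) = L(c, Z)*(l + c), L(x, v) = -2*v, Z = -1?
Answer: 79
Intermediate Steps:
p = 7 (p = -7*(-1) = 7)
C(c, l) = 2*c + 2*l (C(c, l) = (-2*(-1))*(l + c) = 2*(c + l) = 2*c + 2*l)
p + C(-1*6, 4)*(-18) = 7 + (2*(-1*6) + 2*4)*(-18) = 7 + (2*(-6) + 8)*(-18) = 7 + (-12 + 8)*(-18) = 7 - 4*(-18) = 7 + 72 = 79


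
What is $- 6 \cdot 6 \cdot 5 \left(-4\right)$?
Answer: $720$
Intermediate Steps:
$- 6 \cdot 6 \cdot 5 \left(-4\right) = - 6 \cdot 30 \left(-4\right) = \left(-6\right) \left(-120\right) = 720$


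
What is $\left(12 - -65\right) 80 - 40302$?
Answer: $-34142$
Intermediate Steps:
$\left(12 - -65\right) 80 - 40302 = \left(12 + 65\right) 80 - 40302 = 77 \cdot 80 - 40302 = 6160 - 40302 = -34142$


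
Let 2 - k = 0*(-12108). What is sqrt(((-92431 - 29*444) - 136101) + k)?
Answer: I*sqrt(241406) ≈ 491.33*I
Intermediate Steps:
k = 2 (k = 2 - 0*(-12108) = 2 - 1*0 = 2 + 0 = 2)
sqrt(((-92431 - 29*444) - 136101) + k) = sqrt(((-92431 - 29*444) - 136101) + 2) = sqrt(((-92431 - 12876) - 136101) + 2) = sqrt((-105307 - 136101) + 2) = sqrt(-241408 + 2) = sqrt(-241406) = I*sqrt(241406)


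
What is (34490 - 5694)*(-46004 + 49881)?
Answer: 111642092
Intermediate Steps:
(34490 - 5694)*(-46004 + 49881) = 28796*3877 = 111642092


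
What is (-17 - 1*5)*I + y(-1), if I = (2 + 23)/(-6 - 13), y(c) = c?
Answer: 531/19 ≈ 27.947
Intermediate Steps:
I = -25/19 (I = 25/(-19) = 25*(-1/19) = -25/19 ≈ -1.3158)
(-17 - 1*5)*I + y(-1) = (-17 - 1*5)*(-25/19) - 1 = (-17 - 5)*(-25/19) - 1 = -22*(-25/19) - 1 = 550/19 - 1 = 531/19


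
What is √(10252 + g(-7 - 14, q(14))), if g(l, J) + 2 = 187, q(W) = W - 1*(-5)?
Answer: 7*√213 ≈ 102.16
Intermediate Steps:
q(W) = 5 + W (q(W) = W + 5 = 5 + W)
g(l, J) = 185 (g(l, J) = -2 + 187 = 185)
√(10252 + g(-7 - 14, q(14))) = √(10252 + 185) = √10437 = 7*√213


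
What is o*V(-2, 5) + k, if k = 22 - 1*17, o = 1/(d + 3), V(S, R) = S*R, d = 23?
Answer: 60/13 ≈ 4.6154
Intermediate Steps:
V(S, R) = R*S
o = 1/26 (o = 1/(23 + 3) = 1/26 ≈ 0.038462)
k = 5 (k = 22 - 17 = 5)
o*V(-2, 5) + k = (5*(-2))/26 + 5 = (1/26)*(-10) + 5 = -5/13 + 5 = 60/13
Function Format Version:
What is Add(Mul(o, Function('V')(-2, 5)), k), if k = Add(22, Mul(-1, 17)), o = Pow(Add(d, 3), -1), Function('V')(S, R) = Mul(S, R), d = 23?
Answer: Rational(60, 13) ≈ 4.6154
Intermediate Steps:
Function('V')(S, R) = Mul(R, S)
o = Rational(1, 26) (o = Pow(Add(23, 3), -1) = Pow(26, -1) = Rational(1, 26) ≈ 0.038462)
k = 5 (k = Add(22, -17) = 5)
Add(Mul(o, Function('V')(-2, 5)), k) = Add(Mul(Rational(1, 26), Mul(5, -2)), 5) = Add(Mul(Rational(1, 26), -10), 5) = Add(Rational(-5, 13), 5) = Rational(60, 13)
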